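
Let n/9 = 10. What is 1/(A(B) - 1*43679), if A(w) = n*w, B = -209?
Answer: -1/62489 ≈ -1.6003e-5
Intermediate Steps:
n = 90 (n = 9*10 = 90)
A(w) = 90*w
1/(A(B) - 1*43679) = 1/(90*(-209) - 1*43679) = 1/(-18810 - 43679) = 1/(-62489) = -1/62489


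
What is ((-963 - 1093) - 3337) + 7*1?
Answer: -5386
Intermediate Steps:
((-963 - 1093) - 3337) + 7*1 = (-2056 - 3337) + 7 = -5393 + 7 = -5386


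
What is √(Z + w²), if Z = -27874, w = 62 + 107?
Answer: √687 ≈ 26.211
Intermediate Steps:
w = 169
√(Z + w²) = √(-27874 + 169²) = √(-27874 + 28561) = √687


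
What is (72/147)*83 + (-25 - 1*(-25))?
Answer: 1992/49 ≈ 40.653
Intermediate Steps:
(72/147)*83 + (-25 - 1*(-25)) = (72*(1/147))*83 + (-25 + 25) = (24/49)*83 + 0 = 1992/49 + 0 = 1992/49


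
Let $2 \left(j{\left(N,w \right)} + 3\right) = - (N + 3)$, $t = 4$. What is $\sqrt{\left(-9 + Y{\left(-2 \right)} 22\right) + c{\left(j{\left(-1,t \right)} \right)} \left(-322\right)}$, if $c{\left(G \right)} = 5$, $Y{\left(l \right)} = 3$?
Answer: $i \sqrt{1553} \approx 39.408 i$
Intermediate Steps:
$j{\left(N,w \right)} = - \frac{9}{2} - \frac{N}{2}$ ($j{\left(N,w \right)} = -3 + \frac{\left(-1\right) \left(N + 3\right)}{2} = -3 + \frac{\left(-1\right) \left(3 + N\right)}{2} = -3 + \frac{-3 - N}{2} = -3 - \left(\frac{3}{2} + \frac{N}{2}\right) = - \frac{9}{2} - \frac{N}{2}$)
$\sqrt{\left(-9 + Y{\left(-2 \right)} 22\right) + c{\left(j{\left(-1,t \right)} \right)} \left(-322\right)} = \sqrt{\left(-9 + 3 \cdot 22\right) + 5 \left(-322\right)} = \sqrt{\left(-9 + 66\right) - 1610} = \sqrt{57 - 1610} = \sqrt{-1553} = i \sqrt{1553}$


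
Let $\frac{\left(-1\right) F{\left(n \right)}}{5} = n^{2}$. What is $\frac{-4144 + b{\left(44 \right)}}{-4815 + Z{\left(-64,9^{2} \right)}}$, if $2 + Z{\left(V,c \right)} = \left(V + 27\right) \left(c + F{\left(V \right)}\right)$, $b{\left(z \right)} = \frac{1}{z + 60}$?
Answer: $- \frac{430975}{77994384} \approx -0.0055257$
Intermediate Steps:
$F{\left(n \right)} = - 5 n^{2}$
$b{\left(z \right)} = \frac{1}{60 + z}$
$Z{\left(V,c \right)} = -2 + \left(27 + V\right) \left(c - 5 V^{2}\right)$ ($Z{\left(V,c \right)} = -2 + \left(V + 27\right) \left(c - 5 V^{2}\right) = -2 + \left(27 + V\right) \left(c - 5 V^{2}\right)$)
$\frac{-4144 + b{\left(44 \right)}}{-4815 + Z{\left(-64,9^{2} \right)}} = \frac{-4144 + \frac{1}{60 + 44}}{-4815 - \left(2 - 1310720 + 2997 + 552960\right)} = \frac{-4144 + \frac{1}{104}}{-4815 - -754761} = - \frac{430975}{104 \left(-4815 + 754761\right)} = - \frac{430975}{104 \cdot 749946} = \left(- \frac{430975}{104}\right) \frac{1}{749946} = - \frac{430975}{77994384}$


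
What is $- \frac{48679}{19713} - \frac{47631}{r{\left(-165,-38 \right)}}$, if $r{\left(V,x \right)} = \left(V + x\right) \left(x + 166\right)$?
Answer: $- \frac{325925233}{512222592} \approx -0.6363$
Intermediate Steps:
$r{\left(V,x \right)} = \left(166 + x\right) \left(V + x\right)$ ($r{\left(V,x \right)} = \left(V + x\right) \left(166 + x\right) = \left(166 + x\right) \left(V + x\right)$)
$- \frac{48679}{19713} - \frac{47631}{r{\left(-165,-38 \right)}} = - \frac{48679}{19713} - \frac{47631}{\left(-38\right)^{2} + 166 \left(-165\right) + 166 \left(-38\right) - -6270} = \left(-48679\right) \frac{1}{19713} - \frac{47631}{1444 - 27390 - 6308 + 6270} = - \frac{48679}{19713} - \frac{47631}{-25984} = - \frac{48679}{19713} - - \frac{47631}{25984} = - \frac{48679}{19713} + \frac{47631}{25984} = - \frac{325925233}{512222592}$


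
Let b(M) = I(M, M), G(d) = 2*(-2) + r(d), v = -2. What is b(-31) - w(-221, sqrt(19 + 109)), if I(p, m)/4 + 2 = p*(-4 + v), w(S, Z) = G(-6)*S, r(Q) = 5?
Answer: 957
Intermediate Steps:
G(d) = 1 (G(d) = 2*(-2) + 5 = -4 + 5 = 1)
w(S, Z) = S (w(S, Z) = 1*S = S)
I(p, m) = -8 - 24*p (I(p, m) = -8 + 4*(p*(-4 - 2)) = -8 + 4*(p*(-6)) = -8 + 4*(-6*p) = -8 - 24*p)
b(M) = -8 - 24*M
b(-31) - w(-221, sqrt(19 + 109)) = (-8 - 24*(-31)) - 1*(-221) = (-8 + 744) + 221 = 736 + 221 = 957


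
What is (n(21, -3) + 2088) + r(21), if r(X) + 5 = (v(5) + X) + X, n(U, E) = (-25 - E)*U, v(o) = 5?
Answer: 1668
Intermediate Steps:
n(U, E) = U*(-25 - E)
r(X) = 2*X (r(X) = -5 + ((5 + X) + X) = -5 + (5 + 2*X) = 2*X)
(n(21, -3) + 2088) + r(21) = (-1*21*(25 - 3) + 2088) + 2*21 = (-1*21*22 + 2088) + 42 = (-462 + 2088) + 42 = 1626 + 42 = 1668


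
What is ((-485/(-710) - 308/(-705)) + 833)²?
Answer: 6972876431070001/10022012100 ≈ 6.9576e+5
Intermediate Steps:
((-485/(-710) - 308/(-705)) + 833)² = ((-485*(-1/710) - 308*(-1/705)) + 833)² = ((97/142 + 308/705) + 833)² = (112121/100110 + 833)² = (83503751/100110)² = 6972876431070001/10022012100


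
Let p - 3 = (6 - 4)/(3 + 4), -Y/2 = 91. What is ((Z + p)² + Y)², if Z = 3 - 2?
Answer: 64288324/2401 ≈ 26776.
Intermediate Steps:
Y = -182 (Y = -2*91 = -182)
Z = 1
p = 23/7 (p = 3 + (6 - 4)/(3 + 4) = 3 + 2/7 = 23/7 ≈ 3.2857)
((Z + p)² + Y)² = ((1 + 23/7)² - 182)² = ((30/7)² - 182)² = (900/49 - 182)² = (-8018/49)² = 64288324/2401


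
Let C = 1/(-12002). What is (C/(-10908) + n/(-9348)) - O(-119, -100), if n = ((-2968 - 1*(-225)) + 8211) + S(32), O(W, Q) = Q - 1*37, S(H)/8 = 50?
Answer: 13907923265723/101984978664 ≈ 136.37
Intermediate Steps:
S(H) = 400 (S(H) = 8*50 = 400)
C = -1/12002 ≈ -8.3319e-5
O(W, Q) = -37 + Q (O(W, Q) = Q - 37 = -37 + Q)
n = 5868 (n = ((-2968 - 1*(-225)) + 8211) + 400 = ((-2968 + 225) + 8211) + 400 = (-2743 + 8211) + 400 = 5468 + 400 = 5868)
(C/(-10908) + n/(-9348)) - O(-119, -100) = (-1/12002/(-10908) + 5868/(-9348)) - (-37 - 100) = (-1/12002*(-1/10908) + 5868*(-1/9348)) - 1*(-137) = (1/130917816 - 489/779) + 137 = -64018811245/101984978664 + 137 = 13907923265723/101984978664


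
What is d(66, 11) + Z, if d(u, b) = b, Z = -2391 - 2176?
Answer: -4556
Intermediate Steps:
Z = -4567
d(66, 11) + Z = 11 - 4567 = -4556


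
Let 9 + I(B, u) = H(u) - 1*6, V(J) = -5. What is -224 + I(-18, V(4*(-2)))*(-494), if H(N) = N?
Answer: 9656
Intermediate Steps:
I(B, u) = -15 + u (I(B, u) = -9 + (u - 1*6) = -9 + (u - 6) = -9 + (-6 + u) = -15 + u)
-224 + I(-18, V(4*(-2)))*(-494) = -224 + (-15 - 5)*(-494) = -224 - 20*(-494) = -224 + 9880 = 9656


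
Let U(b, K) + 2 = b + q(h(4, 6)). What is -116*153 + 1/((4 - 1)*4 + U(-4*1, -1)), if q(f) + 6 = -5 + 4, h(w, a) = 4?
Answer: -17749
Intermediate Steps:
q(f) = -7 (q(f) = -6 + (-5 + 4) = -6 - 1 = -7)
U(b, K) = -9 + b (U(b, K) = -2 + (b - 7) = -2 + (-7 + b) = -9 + b)
-116*153 + 1/((4 - 1)*4 + U(-4*1, -1)) = -116*153 + 1/((4 - 1)*4 + (-9 - 4*1)) = -17748 + 1/(3*4 + (-9 - 4)) = -17748 + 1/(12 - 13) = -17748 + 1/(-1) = -17748 - 1 = -17749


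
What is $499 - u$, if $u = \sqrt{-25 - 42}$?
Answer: $499 - i \sqrt{67} \approx 499.0 - 8.1853 i$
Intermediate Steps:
$u = i \sqrt{67}$ ($u = \sqrt{-67} = i \sqrt{67} \approx 8.1853 i$)
$499 - u = 499 - i \sqrt{67}$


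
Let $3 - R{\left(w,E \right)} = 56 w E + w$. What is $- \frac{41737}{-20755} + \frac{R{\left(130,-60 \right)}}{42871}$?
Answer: $\frac{10852455042}{889787605} \approx 12.197$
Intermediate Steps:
$R{\left(w,E \right)} = 3 - w - 56 E w$ ($R{\left(w,E \right)} = 3 - \left(56 w E + w\right) = 3 - \left(56 E w + w\right) = 3 - \left(w + 56 E w\right) = 3 - w - 56 E w$)
$- \frac{41737}{-20755} + \frac{R{\left(130,-60 \right)}}{42871} = - \frac{41737}{-20755} + \frac{3 - 130 - \left(-3360\right) 130}{42871} = \left(-41737\right) \left(- \frac{1}{20755}\right) + \left(3 - 130 + 436800\right) \frac{1}{42871} = \frac{41737}{20755} + 436673 \cdot \frac{1}{42871} = \frac{41737}{20755} + \frac{436673}{42871} = \frac{10852455042}{889787605}$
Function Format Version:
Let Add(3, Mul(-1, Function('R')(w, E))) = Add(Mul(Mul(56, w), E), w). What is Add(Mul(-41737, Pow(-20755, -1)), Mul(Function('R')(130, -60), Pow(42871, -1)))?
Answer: Rational(10852455042, 889787605) ≈ 12.197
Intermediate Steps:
Function('R')(w, E) = Add(3, Mul(-1, w), Mul(-56, E, w)) (Function('R')(w, E) = Add(3, Mul(-1, Add(Mul(Mul(56, w), E), w))) = Add(3, Mul(-1, Add(Mul(56, E, w), w))) = Add(3, Mul(-1, Add(w, Mul(56, E, w)))) = Add(3, Add(Mul(-1, w), Mul(-56, E, w))) = Add(3, Mul(-1, w), Mul(-56, E, w)))
Add(Mul(-41737, Pow(-20755, -1)), Mul(Function('R')(130, -60), Pow(42871, -1))) = Add(Mul(-41737, Pow(-20755, -1)), Mul(Add(3, Mul(-1, 130), Mul(-56, -60, 130)), Pow(42871, -1))) = Add(Mul(-41737, Rational(-1, 20755)), Mul(Add(3, -130, 436800), Rational(1, 42871))) = Add(Rational(41737, 20755), Mul(436673, Rational(1, 42871))) = Add(Rational(41737, 20755), Rational(436673, 42871)) = Rational(10852455042, 889787605)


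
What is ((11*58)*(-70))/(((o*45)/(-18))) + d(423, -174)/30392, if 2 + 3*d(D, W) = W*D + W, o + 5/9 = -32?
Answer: -7340264765/13357284 ≈ -549.53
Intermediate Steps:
o = -293/9 (o = -5/9 - 32 = -293/9 ≈ -32.556)
d(D, W) = -2/3 + W/3 + D*W/3 (d(D, W) = -2/3 + (W*D + W)/3 = -2/3 + (D*W + W)/3 = -2/3 + (W + D*W)/3 = -2/3 + (W/3 + D*W/3) = -2/3 + W/3 + D*W/3)
((11*58)*(-70))/(((o*45)/(-18))) + d(423, -174)/30392 = ((11*58)*(-70))/((-293/9*45/(-18))) + (-2/3 + (1/3)*(-174) + (1/3)*423*(-174))/30392 = (638*(-70))/((-1465*(-1/18))) + (-2/3 - 58 - 24534)*(1/30392) = -44660/1465/18 - 73778/3*1/30392 = -44660*18/1465 - 36889/45588 = -160776/293 - 36889/45588 = -7340264765/13357284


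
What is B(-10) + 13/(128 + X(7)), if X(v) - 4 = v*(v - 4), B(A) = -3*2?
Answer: -905/153 ≈ -5.9150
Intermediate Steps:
B(A) = -6
X(v) = 4 + v*(-4 + v) (X(v) = 4 + v*(v - 4) = 4 + v*(-4 + v))
B(-10) + 13/(128 + X(7)) = -6 + 13/(128 + (4 + 7² - 4*7)) = -6 + 13/(128 + (4 + 49 - 28)) = -6 + 13/(128 + 25) = -6 + 13/153 = -905/153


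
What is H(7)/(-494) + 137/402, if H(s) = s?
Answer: 16216/49647 ≈ 0.32663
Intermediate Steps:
H(7)/(-494) + 137/402 = 7/(-494) + 137/402 = 7*(-1/494) + 137*(1/402) = -7/494 + 137/402 = 16216/49647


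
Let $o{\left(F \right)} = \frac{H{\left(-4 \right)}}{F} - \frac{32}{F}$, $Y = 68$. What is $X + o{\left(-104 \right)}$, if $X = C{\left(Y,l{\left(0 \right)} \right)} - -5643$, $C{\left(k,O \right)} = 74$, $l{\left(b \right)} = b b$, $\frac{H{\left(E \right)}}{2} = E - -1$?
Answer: $\frac{297303}{52} \approx 5717.4$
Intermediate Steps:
$H{\left(E \right)} = 2 + 2 E$ ($H{\left(E \right)} = 2 \left(E - -1\right) = 2 \left(E + 1\right) = 2 \left(1 + E\right) = 2 + 2 E$)
$l{\left(b \right)} = b^{2}$
$o{\left(F \right)} = - \frac{38}{F}$ ($o{\left(F \right)} = \frac{2 + 2 \left(-4\right)}{F} - \frac{32}{F} = \frac{2 - 8}{F} - \frac{32}{F} = - \frac{6}{F} - \frac{32}{F} = - \frac{38}{F}$)
$X = 5717$ ($X = 74 - -5643 = 74 + 5643 = 5717$)
$X + o{\left(-104 \right)} = 5717 - \frac{38}{-104} = 5717 - - \frac{19}{52} = 5717 + \frac{19}{52} = \frac{297303}{52}$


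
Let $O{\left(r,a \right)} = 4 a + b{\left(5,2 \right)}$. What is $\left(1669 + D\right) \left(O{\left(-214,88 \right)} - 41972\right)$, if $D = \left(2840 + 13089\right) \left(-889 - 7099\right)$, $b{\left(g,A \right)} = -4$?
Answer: $5296203753192$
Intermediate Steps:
$O{\left(r,a \right)} = -4 + 4 a$ ($O{\left(r,a \right)} = 4 a - 4 = -4 + 4 a$)
$D = -127240852$ ($D = 15929 \left(-7988\right) = -127240852$)
$\left(1669 + D\right) \left(O{\left(-214,88 \right)} - 41972\right) = \left(1669 - 127240852\right) \left(\left(-4 + 4 \cdot 88\right) - 41972\right) = - 127239183 \left(\left(-4 + 352\right) - 41972\right) = - 127239183 \left(348 - 41972\right) = \left(-127239183\right) \left(-41624\right) = 5296203753192$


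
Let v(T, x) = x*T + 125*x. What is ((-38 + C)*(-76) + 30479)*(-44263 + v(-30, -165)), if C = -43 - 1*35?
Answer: -2355263710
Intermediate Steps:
v(T, x) = 125*x + T*x (v(T, x) = T*x + 125*x = 125*x + T*x)
C = -78 (C = -43 - 35 = -78)
((-38 + C)*(-76) + 30479)*(-44263 + v(-30, -165)) = ((-38 - 78)*(-76) + 30479)*(-44263 - 165*(125 - 30)) = (-116*(-76) + 30479)*(-44263 - 165*95) = (8816 + 30479)*(-44263 - 15675) = 39295*(-59938) = -2355263710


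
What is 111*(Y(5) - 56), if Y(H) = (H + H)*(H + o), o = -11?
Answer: -12876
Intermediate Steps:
Y(H) = 2*H*(-11 + H) (Y(H) = (H + H)*(H - 11) = (2*H)*(-11 + H) = 2*H*(-11 + H))
111*(Y(5) - 56) = 111*(2*5*(-11 + 5) - 56) = 111*(2*5*(-6) - 56) = 111*(-60 - 56) = 111*(-116) = -12876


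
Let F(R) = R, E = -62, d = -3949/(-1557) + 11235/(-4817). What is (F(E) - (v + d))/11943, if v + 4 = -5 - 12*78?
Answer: 6621031489/89573324067 ≈ 0.073917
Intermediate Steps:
d = 1529438/7500069 (d = -3949*(-1/1557) + 11235*(-1/4817) = 3949/1557 - 11235/4817 = 1529438/7500069 ≈ 0.20392)
v = -945 (v = -4 + (-5 - 12*78) = -4 + (-5 - 936) = -4 - 941 = -945)
(F(E) - (v + d))/11943 = (-62 - (-945 + 1529438/7500069))/11943 = (-62 - 1*(-7086035767/7500069))*(1/11943) = (-62 + 7086035767/7500069)*(1/11943) = (6621031489/7500069)*(1/11943) = 6621031489/89573324067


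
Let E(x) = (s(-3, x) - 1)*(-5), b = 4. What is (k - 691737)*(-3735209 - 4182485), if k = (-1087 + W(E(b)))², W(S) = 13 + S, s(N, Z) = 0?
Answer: -3571070018656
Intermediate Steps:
E(x) = 5 (E(x) = (0 - 1)*(-5) = -1*(-5) = 5)
k = 1142761 (k = (-1087 + (13 + 5))² = (-1087 + 18)² = (-1069)² = 1142761)
(k - 691737)*(-3735209 - 4182485) = (1142761 - 691737)*(-3735209 - 4182485) = 451024*(-7917694) = -3571070018656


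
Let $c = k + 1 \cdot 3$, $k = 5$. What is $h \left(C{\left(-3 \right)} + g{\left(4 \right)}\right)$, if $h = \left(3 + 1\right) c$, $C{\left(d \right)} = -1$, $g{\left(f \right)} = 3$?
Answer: $64$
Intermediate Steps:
$c = 8$ ($c = 5 + 1 \cdot 3 = 5 + 3 = 8$)
$h = 32$ ($h = \left(3 + 1\right) 8 = 4 \cdot 8 = 32$)
$h \left(C{\left(-3 \right)} + g{\left(4 \right)}\right) = 32 \left(-1 + 3\right) = 32 \cdot 2 = 64$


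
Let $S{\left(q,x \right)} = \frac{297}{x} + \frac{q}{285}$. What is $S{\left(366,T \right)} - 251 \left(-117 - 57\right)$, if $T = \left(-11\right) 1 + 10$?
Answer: $\frac{4120937}{95} \approx 43378.0$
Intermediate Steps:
$T = -1$ ($T = -11 + 10 = -1$)
$S{\left(q,x \right)} = \frac{297}{x} + \frac{q}{285}$ ($S{\left(q,x \right)} = \frac{297}{x} + q \frac{1}{285} = \frac{297}{x} + \frac{q}{285}$)
$S{\left(366,T \right)} - 251 \left(-117 - 57\right) = \left(\frac{297}{-1} + \frac{1}{285} \cdot 366\right) - 251 \left(-117 - 57\right) = \left(297 \left(-1\right) + \frac{122}{95}\right) - -43674 = \left(-297 + \frac{122}{95}\right) + 43674 = - \frac{28093}{95} + 43674 = \frac{4120937}{95}$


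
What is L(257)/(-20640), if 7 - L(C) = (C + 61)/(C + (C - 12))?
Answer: -799/2590320 ≈ -0.00030846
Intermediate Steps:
L(C) = 7 - (61 + C)/(-12 + 2*C) (L(C) = 7 - (C + 61)/(C + (C - 12)) = 7 - (61 + C)/(C + (-12 + C)) = 7 - (61 + C)/(-12 + 2*C))
L(257)/(-20640) = ((-145 + 13*257)/(2*(-6 + 257)))/(-20640) = ((1/2)*(-145 + 3341)/251)*(-1/20640) = ((1/2)*(1/251)*3196)*(-1/20640) = (1598/251)*(-1/20640) = -799/2590320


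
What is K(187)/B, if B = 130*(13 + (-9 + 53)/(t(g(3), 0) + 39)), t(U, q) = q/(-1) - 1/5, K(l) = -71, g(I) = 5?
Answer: -6887/178230 ≈ -0.038641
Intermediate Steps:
t(U, q) = -⅕ - q (t(U, q) = q*(-1) - 1*⅕ = -q - ⅕ = -⅕ - q)
B = 178230/97 (B = 130*(13 + (-9 + 53)/((-⅕ - 1*0) + 39)) = 130*(13 + 44/((-⅕ + 0) + 39)) = 130*(13 + 44/(-⅕ + 39)) = 130*(13 + 44/(194/5)) = 130*(13 + 44*(5/194)) = 130*(13 + 110/97) = 130*(1371/97) = 178230/97 ≈ 1837.4)
K(187)/B = -71/178230/97 = -71*97/178230 = -6887/178230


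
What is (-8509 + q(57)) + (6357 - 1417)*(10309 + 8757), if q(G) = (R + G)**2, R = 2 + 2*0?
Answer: 94181012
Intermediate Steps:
R = 2 (R = 2 + 0 = 2)
q(G) = (2 + G)**2
(-8509 + q(57)) + (6357 - 1417)*(10309 + 8757) = (-8509 + (2 + 57)**2) + (6357 - 1417)*(10309 + 8757) = (-8509 + 59**2) + 4940*19066 = (-8509 + 3481) + 94186040 = -5028 + 94186040 = 94181012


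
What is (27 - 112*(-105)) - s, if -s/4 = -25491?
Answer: -90177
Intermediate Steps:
s = 101964 (s = -4*(-25491) = 101964)
(27 - 112*(-105)) - s = (27 - 112*(-105)) - 1*101964 = (27 + 11760) - 101964 = 11787 - 101964 = -90177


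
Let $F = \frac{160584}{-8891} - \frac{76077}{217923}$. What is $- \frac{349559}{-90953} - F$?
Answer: $\frac{76896182515954}{3455417524579} \approx 22.254$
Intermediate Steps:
$F = - \frac{699438189}{37991243}$ ($F = 160584 \left(- \frac{1}{8891}\right) - \frac{25359}{72641} = - \frac{160584}{8891} - \frac{25359}{72641} = - \frac{699438189}{37991243} \approx -18.411$)
$- \frac{349559}{-90953} - F = - \frac{349559}{-90953} - - \frac{699438189}{37991243} = \left(-349559\right) \left(- \frac{1}{90953}\right) + \frac{699438189}{37991243} = \frac{349559}{90953} + \frac{699438189}{37991243} = \frac{76896182515954}{3455417524579}$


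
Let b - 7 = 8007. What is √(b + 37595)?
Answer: √45609 ≈ 213.56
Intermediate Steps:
b = 8014 (b = 7 + 8007 = 8014)
√(b + 37595) = √(8014 + 37595) = √45609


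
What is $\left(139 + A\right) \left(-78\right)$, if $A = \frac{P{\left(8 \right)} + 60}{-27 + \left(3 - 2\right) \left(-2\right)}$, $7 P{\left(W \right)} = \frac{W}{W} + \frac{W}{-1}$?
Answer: $- \frac{309816}{29} \approx -10683.0$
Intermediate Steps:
$P{\left(W \right)} = \frac{1}{7} - \frac{W}{7}$ ($P{\left(W \right)} = \frac{\frac{W}{W} + \frac{W}{-1}}{7} = \frac{1 + W \left(-1\right)}{7} = \frac{1 - W}{7} = \frac{1}{7} - \frac{W}{7}$)
$A = - \frac{59}{29}$ ($A = \frac{\left(\frac{1}{7} - \frac{8}{7}\right) + 60}{-27 + \left(3 - 2\right) \left(-2\right)} = \frac{\left(\frac{1}{7} - \frac{8}{7}\right) + 60}{-27 + 1 \left(-2\right)} = \frac{-1 + 60}{-27 - 2} = \frac{59}{-29} = 59 \left(- \frac{1}{29}\right) = - \frac{59}{29} \approx -2.0345$)
$\left(139 + A\right) \left(-78\right) = \left(139 - \frac{59}{29}\right) \left(-78\right) = \frac{3972}{29} \left(-78\right) = - \frac{309816}{29}$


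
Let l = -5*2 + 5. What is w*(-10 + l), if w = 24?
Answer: -360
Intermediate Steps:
l = -5 (l = -10 + 5 = -5)
w*(-10 + l) = 24*(-10 - 5) = 24*(-15) = -360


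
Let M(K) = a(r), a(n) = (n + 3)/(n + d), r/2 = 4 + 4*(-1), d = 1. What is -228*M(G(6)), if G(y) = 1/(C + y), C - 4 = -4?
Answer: -684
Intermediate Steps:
C = 0 (C = 4 - 4 = 0)
r = 0 (r = 2*(4 + 4*(-1)) = 2*(4 - 4) = 2*0 = 0)
a(n) = (3 + n)/(1 + n) (a(n) = (n + 3)/(n + 1) = (3 + n)/(1 + n))
G(y) = 1/y (G(y) = 1/(0 + y) = 1/y)
M(K) = 3 (M(K) = (3 + 0)/(1 + 0) = 3/1 = 1*3 = 3)
-228*M(G(6)) = -228*3 = -684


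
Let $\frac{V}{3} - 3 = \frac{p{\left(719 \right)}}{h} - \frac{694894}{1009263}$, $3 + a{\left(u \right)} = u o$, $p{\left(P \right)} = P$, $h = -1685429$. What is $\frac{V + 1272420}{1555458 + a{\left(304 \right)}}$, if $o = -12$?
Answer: $\frac{721483515583910638}{879895843667213463} \approx 0.81996$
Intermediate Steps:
$a{\left(u \right)} = -3 - 12 u$ ($a{\left(u \right)} = -3 + u \left(-12\right) = -3 - 12 u$)
$V = \frac{3931203226858}{567013709609}$ ($V = 9 + 3 \left(\frac{719}{-1685429} - \frac{694894}{1009263}\right) = 9 + 3 \left(719 \left(- \frac{1}{1685429}\right) - \frac{694894}{1009263}\right) = 9 + 3 \left(- \frac{719}{1685429} - \frac{694894}{1009263}\right) = 9 + 3 \left(- \frac{1171920159623}{1701041128827}\right) = 9 - \frac{1171920159623}{567013709609} = \frac{3931203226858}{567013709609} \approx 6.9332$)
$\frac{V + 1272420}{1555458 + a{\left(304 \right)}} = \frac{\frac{3931203226858}{567013709609} + 1272420}{1555458 - 3651} = \frac{721483515583910638}{567013709609 \left(1555458 - 3651\right)} = \frac{721483515583910638}{567013709609 \cdot 1551807} = \frac{721483515583910638}{567013709609} \cdot \frac{1}{1551807} = \frac{721483515583910638}{879895843667213463}$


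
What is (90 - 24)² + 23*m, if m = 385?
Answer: 13211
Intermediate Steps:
(90 - 24)² + 23*m = (90 - 24)² + 23*385 = 66² + 8855 = 4356 + 8855 = 13211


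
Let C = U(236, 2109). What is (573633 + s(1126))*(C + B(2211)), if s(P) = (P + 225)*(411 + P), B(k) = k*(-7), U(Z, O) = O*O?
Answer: 11746402488480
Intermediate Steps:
U(Z, O) = O**2
B(k) = -7*k
C = 4447881 (C = 2109**2 = 4447881)
s(P) = (225 + P)*(411 + P)
(573633 + s(1126))*(C + B(2211)) = (573633 + (92475 + 1126**2 + 636*1126))*(4447881 - 7*2211) = (573633 + (92475 + 1267876 + 716136))*(4447881 - 15477) = (573633 + 2076487)*4432404 = 2650120*4432404 = 11746402488480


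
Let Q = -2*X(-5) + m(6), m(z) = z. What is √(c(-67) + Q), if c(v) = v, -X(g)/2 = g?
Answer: 9*I ≈ 9.0*I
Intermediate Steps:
X(g) = -2*g
Q = -14 (Q = -(-4)*(-5) + 6 = -2*10 + 6 = -20 + 6 = -14)
√(c(-67) + Q) = √(-67 - 14) = √(-81) = 9*I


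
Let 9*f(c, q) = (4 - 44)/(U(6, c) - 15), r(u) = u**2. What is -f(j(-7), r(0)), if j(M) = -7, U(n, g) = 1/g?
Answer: -140/477 ≈ -0.29350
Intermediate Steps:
f(c, q) = -40/(9*(-15 + 1/c)) (f(c, q) = ((4 - 44)/(1/c - 15))/9 = (-40/(-15 + 1/c))/9 = -40/(9*(-15 + 1/c)))
-f(j(-7), r(0)) = -40*(-7)/(9*(-1 + 15*(-7))) = -40*(-7)/(9*(-1 - 105)) = -40*(-7)/(9*(-106)) = -40*(-7)*(-1)/(9*106) = -1*140/477 = -140/477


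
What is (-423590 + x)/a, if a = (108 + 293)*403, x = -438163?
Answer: -861753/161603 ≈ -5.3325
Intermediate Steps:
a = 161603 (a = 401*403 = 161603)
(-423590 + x)/a = (-423590 - 438163)/161603 = -861753*1/161603 = -861753/161603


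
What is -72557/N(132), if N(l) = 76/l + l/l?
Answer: -2394381/52 ≈ -46046.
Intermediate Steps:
N(l) = 1 + 76/l (N(l) = 76/l + 1 = 1 + 76/l)
-72557/N(132) = -72557*132/(76 + 132) = -72557/((1/132)*208) = -72557/52/33 = -72557*33/52 = -2394381/52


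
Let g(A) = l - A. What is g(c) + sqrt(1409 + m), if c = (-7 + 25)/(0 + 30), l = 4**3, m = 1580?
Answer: 317/5 + 7*sqrt(61) ≈ 118.07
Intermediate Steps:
l = 64
c = 3/5 (c = 18/30 = 18*(1/30) = 3/5 ≈ 0.60000)
g(A) = 64 - A
g(c) + sqrt(1409 + m) = (64 - 1*3/5) + sqrt(1409 + 1580) = (64 - 3/5) + sqrt(2989) = 317/5 + 7*sqrt(61)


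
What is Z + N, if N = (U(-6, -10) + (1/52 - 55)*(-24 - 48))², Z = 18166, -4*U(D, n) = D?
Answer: 10613659585/676 ≈ 1.5701e+7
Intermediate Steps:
U(D, n) = -D/4
N = 10601379369/676 (N = (-¼*(-6) + (1/52 - 55)*(-24 - 48))² = (3/2 + (1/52 - 55)*(-72))² = (3/2 - 2859/52*(-72))² = (3/2 + 51462/13)² = (102963/26)² = 10601379369/676 ≈ 1.5683e+7)
Z + N = 18166 + 10601379369/676 = 10613659585/676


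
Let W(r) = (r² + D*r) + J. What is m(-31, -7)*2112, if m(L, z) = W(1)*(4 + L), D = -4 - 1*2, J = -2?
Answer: 399168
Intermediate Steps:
D = -6 (D = -4 - 2 = -6)
W(r) = -2 + r² - 6*r (W(r) = (r² - 6*r) - 2 = -2 + r² - 6*r)
m(L, z) = -28 - 7*L (m(L, z) = (-2 + 1² - 6*1)*(4 + L) = (-2 + 1 - 6)*(4 + L) = -7*(4 + L) = -28 - 7*L)
m(-31, -7)*2112 = (-28 - 7*(-31))*2112 = (-28 + 217)*2112 = 189*2112 = 399168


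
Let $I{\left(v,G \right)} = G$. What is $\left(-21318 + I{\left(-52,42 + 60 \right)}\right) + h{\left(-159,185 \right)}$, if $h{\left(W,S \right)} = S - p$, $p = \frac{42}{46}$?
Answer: $- \frac{483734}{23} \approx -21032.0$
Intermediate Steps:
$p = \frac{21}{23}$ ($p = 42 \cdot \frac{1}{46} = \frac{21}{23} \approx 0.91304$)
$h{\left(W,S \right)} = - \frac{21}{23} + S$ ($h{\left(W,S \right)} = S - \frac{21}{23} = - \frac{21}{23} + S$)
$\left(-21318 + I{\left(-52,42 + 60 \right)}\right) + h{\left(-159,185 \right)} = \left(-21318 + \left(42 + 60\right)\right) + \left(- \frac{21}{23} + 185\right) = \left(-21318 + 102\right) + \frac{4234}{23} = -21216 + \frac{4234}{23} = - \frac{483734}{23}$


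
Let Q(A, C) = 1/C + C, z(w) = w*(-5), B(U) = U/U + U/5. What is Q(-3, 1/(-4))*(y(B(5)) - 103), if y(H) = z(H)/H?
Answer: 459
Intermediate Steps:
B(U) = 1 + U/5 (B(U) = 1 + U*(1/5) = 1 + U/5)
z(w) = -5*w
Q(A, C) = C + 1/C
y(H) = -5 (y(H) = (-5*H)/H = -5)
Q(-3, 1/(-4))*(y(B(5)) - 103) = (1/(-4) + 1/(1/(-4)))*(-5 - 103) = (-1/4 + 1/(-1/4))*(-108) = (-1/4 - 4)*(-108) = -17/4*(-108) = 459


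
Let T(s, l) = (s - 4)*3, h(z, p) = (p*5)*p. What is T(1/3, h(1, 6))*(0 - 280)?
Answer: 3080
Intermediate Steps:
h(z, p) = 5*p**2 (h(z, p) = (5*p)*p = 5*p**2)
T(s, l) = -12 + 3*s (T(s, l) = (-4 + s)*3 = -12 + 3*s)
T(1/3, h(1, 6))*(0 - 280) = (-12 + 3/3)*(0 - 280) = (-12 + 3*(1/3))*(-280) = (-12 + 1)*(-280) = -11*(-280) = 3080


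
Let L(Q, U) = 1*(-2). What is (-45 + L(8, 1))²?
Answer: 2209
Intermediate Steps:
L(Q, U) = -2
(-45 + L(8, 1))² = (-45 - 2)² = (-47)² = 2209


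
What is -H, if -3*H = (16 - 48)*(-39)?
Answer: 416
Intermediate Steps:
H = -416 (H = -(16 - 48)*(-39)/3 = -(-32)*(-39)/3 = -⅓*1248 = -416)
-H = -1*(-416) = 416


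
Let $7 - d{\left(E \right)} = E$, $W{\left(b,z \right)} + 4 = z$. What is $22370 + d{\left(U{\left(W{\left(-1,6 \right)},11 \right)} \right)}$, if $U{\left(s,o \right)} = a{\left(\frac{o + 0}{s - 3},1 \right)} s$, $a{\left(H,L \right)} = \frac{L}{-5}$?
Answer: $\frac{111887}{5} \approx 22377.0$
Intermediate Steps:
$W{\left(b,z \right)} = -4 + z$
$a{\left(H,L \right)} = - \frac{L}{5}$ ($a{\left(H,L \right)} = L \left(- \frac{1}{5}\right) = - \frac{L}{5}$)
$U{\left(s,o \right)} = - \frac{s}{5}$ ($U{\left(s,o \right)} = \left(- \frac{1}{5}\right) 1 s = - \frac{s}{5}$)
$d{\left(E \right)} = 7 - E$
$22370 + d{\left(U{\left(W{\left(-1,6 \right)},11 \right)} \right)} = 22370 + \left(7 - - \frac{-4 + 6}{5}\right) = 22370 + \left(7 - \left(- \frac{1}{5}\right) 2\right) = 22370 + \left(7 - - \frac{2}{5}\right) = 22370 + \left(7 + \frac{2}{5}\right) = 22370 + \frac{37}{5} = \frac{111887}{5}$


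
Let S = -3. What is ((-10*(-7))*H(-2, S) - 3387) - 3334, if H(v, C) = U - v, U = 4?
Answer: -6301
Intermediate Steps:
H(v, C) = 4 - v
((-10*(-7))*H(-2, S) - 3387) - 3334 = ((-10*(-7))*(4 - 1*(-2)) - 3387) - 3334 = (70*(4 + 2) - 3387) - 3334 = (70*6 - 3387) - 3334 = (420 - 3387) - 3334 = -2967 - 3334 = -6301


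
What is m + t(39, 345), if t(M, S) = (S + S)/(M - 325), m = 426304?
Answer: 60961127/143 ≈ 4.2630e+5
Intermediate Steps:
t(M, S) = 2*S/(-325 + M) (t(M, S) = (2*S)/(-325 + M) = 2*S/(-325 + M))
m + t(39, 345) = 426304 + 2*345/(-325 + 39) = 426304 + 2*345/(-286) = 426304 + 2*345*(-1/286) = 426304 - 345/143 = 60961127/143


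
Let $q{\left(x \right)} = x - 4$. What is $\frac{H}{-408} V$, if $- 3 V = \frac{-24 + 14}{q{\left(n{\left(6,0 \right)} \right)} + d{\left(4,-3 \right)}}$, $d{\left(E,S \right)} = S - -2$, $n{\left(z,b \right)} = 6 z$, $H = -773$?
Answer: $\frac{3865}{18972} \approx 0.20372$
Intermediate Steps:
$q{\left(x \right)} = -4 + x$ ($q{\left(x \right)} = x - 4 = -4 + x$)
$d{\left(E,S \right)} = 2 + S$ ($d{\left(E,S \right)} = S + 2 = 2 + S$)
$V = \frac{10}{93}$ ($V = - \frac{\left(-24 + 14\right) \frac{1}{\left(-4 + 6 \cdot 6\right) + \left(2 - 3\right)}}{3} = - \frac{\left(-10\right) \frac{1}{\left(-4 + 36\right) - 1}}{3} = - \frac{\left(-10\right) \frac{1}{32 - 1}}{3} = - \frac{\left(-10\right) \frac{1}{31}}{3} = \left(- \frac{1}{3}\right) \left(- \frac{10}{31}\right) = \frac{10}{93} \approx 0.10753$)
$\frac{H}{-408} V = - \frac{773}{-408} \cdot \frac{10}{93} = \left(-773\right) \left(- \frac{1}{408}\right) \frac{10}{93} = \frac{773}{408} \cdot \frac{10}{93} = \frac{3865}{18972}$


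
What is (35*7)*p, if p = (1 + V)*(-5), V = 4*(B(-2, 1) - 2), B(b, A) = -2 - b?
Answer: 8575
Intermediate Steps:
V = -8 (V = 4*((-2 - 1*(-2)) - 2) = 4*((-2 + 2) - 2) = 4*(0 - 2) = 4*(-2) = -8)
p = 35 (p = (1 - 8)*(-5) = -7*(-5) = 35)
(35*7)*p = (35*7)*35 = 245*35 = 8575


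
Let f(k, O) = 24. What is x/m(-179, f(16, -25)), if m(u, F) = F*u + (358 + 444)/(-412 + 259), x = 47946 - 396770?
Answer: 26685036/329045 ≈ 81.098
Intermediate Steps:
x = -348824
m(u, F) = -802/153 + F*u (m(u, F) = F*u + 802/(-153) = F*u + 802*(-1/153) = F*u - 802/153 = -802/153 + F*u)
x/m(-179, f(16, -25)) = -348824/(-802/153 + 24*(-179)) = -348824/(-802/153 - 4296) = -348824/(-658090/153) = -348824*(-153/658090) = 26685036/329045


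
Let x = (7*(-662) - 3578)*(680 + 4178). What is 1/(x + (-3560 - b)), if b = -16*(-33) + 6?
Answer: -1/39897990 ≈ -2.5064e-8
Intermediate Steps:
x = -39893896 (x = (-4634 - 3578)*4858 = -8212*4858 = -39893896)
b = 534 (b = 528 + 6 = 534)
1/(x + (-3560 - b)) = 1/(-39893896 + (-3560 - 1*534)) = 1/(-39893896 + (-3560 - 534)) = 1/(-39893896 - 4094) = 1/(-39897990) = -1/39897990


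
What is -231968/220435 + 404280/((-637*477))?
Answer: -17733411848/7442106035 ≈ -2.3828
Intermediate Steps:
-231968/220435 + 404280/((-637*477)) = -231968*1/220435 + 404280/(-303849) = -231968/220435 + 404280*(-1/303849) = -231968/220435 - 44920/33761 = -17733411848/7442106035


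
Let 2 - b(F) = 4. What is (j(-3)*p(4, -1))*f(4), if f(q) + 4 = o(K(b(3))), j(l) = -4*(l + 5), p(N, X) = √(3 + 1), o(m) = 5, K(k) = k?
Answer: -16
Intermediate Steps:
b(F) = -2 (b(F) = 2 - 1*4 = 2 - 4 = -2)
p(N, X) = 2 (p(N, X) = √4 = 2)
j(l) = -20 - 4*l (j(l) = -4*(5 + l) = -20 - 4*l)
f(q) = 1 (f(q) = -4 + 5 = 1)
(j(-3)*p(4, -1))*f(4) = ((-20 - 4*(-3))*2)*1 = ((-20 + 12)*2)*1 = -8*2*1 = -16*1 = -16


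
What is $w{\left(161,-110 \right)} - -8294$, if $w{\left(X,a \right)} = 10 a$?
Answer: $7194$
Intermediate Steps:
$w{\left(161,-110 \right)} - -8294 = 10 \left(-110\right) - -8294 = -1100 + 8294 = 7194$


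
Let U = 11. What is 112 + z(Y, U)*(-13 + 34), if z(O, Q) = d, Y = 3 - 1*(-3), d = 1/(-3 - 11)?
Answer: 221/2 ≈ 110.50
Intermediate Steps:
d = -1/14 (d = 1/(-14) = -1/14 ≈ -0.071429)
Y = 6 (Y = 3 + 3 = 6)
z(O, Q) = -1/14
112 + z(Y, U)*(-13 + 34) = 112 - (-13 + 34)/14 = 112 - 1/14*21 = 112 - 3/2 = 221/2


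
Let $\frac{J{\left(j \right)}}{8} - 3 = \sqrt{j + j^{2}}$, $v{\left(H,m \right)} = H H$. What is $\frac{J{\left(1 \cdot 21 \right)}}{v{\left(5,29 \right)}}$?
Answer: $\frac{24}{25} + \frac{8 \sqrt{462}}{25} \approx 7.8381$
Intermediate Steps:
$v{\left(H,m \right)} = H^{2}$
$J{\left(j \right)} = 24 + 8 \sqrt{j + j^{2}}$
$\frac{J{\left(1 \cdot 21 \right)}}{v{\left(5,29 \right)}} = \frac{24 + 8 \sqrt{1 \cdot 21 \left(1 + 1 \cdot 21\right)}}{5^{2}} = \frac{24 + 8 \sqrt{21 \left(1 + 21\right)}}{25} = \left(24 + 8 \sqrt{21 \cdot 22}\right) \frac{1}{25} = \left(24 + 8 \sqrt{462}\right) \frac{1}{25} = \frac{24}{25} + \frac{8 \sqrt{462}}{25}$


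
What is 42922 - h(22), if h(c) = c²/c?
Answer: 42900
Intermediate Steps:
h(c) = c
42922 - h(22) = 42922 - 1*22 = 42922 - 22 = 42900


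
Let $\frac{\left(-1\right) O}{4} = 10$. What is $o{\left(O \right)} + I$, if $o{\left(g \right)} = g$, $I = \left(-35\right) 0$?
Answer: $-40$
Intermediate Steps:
$O = -40$ ($O = \left(-4\right) 10 = -40$)
$I = 0$
$o{\left(O \right)} + I = -40 + 0 = -40$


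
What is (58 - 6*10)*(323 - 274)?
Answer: -98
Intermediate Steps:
(58 - 6*10)*(323 - 274) = (58 - 60)*49 = -2*49 = -98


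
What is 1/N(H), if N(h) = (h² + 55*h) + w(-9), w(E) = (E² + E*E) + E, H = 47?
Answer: 1/4947 ≈ 0.00020214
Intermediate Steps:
w(E) = E + 2*E² (w(E) = (E² + E²) + E = 2*E² + E = E + 2*E²)
N(h) = 153 + h² + 55*h (N(h) = (h² + 55*h) - 9*(1 + 2*(-9)) = (h² + 55*h) - 9*(1 - 18) = (h² + 55*h) - 9*(-17) = (h² + 55*h) + 153 = 153 + h² + 55*h)
1/N(H) = 1/(153 + 47² + 55*47) = 1/(153 + 2209 + 2585) = 1/4947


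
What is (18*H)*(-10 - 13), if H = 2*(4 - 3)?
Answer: -828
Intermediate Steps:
H = 2 (H = 2*1 = 2)
(18*H)*(-10 - 13) = (18*2)*(-10 - 13) = 36*(-23) = -828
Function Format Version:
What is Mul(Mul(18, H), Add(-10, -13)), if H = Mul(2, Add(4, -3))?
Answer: -828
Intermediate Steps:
H = 2 (H = Mul(2, 1) = 2)
Mul(Mul(18, H), Add(-10, -13)) = Mul(Mul(18, 2), Add(-10, -13)) = Mul(36, -23) = -828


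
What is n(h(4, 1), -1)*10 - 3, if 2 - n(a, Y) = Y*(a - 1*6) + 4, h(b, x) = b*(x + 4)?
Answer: 117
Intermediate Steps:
h(b, x) = b*(4 + x)
n(a, Y) = -2 - Y*(-6 + a) (n(a, Y) = 2 - (Y*(a - 1*6) + 4) = 2 - (Y*(a - 6) + 4) = 2 - (Y*(-6 + a) + 4) = 2 - (4 + Y*(-6 + a)) = 2 + (-4 - Y*(-6 + a)) = -2 - Y*(-6 + a))
n(h(4, 1), -1)*10 - 3 = (-2 + 6*(-1) - 1*(-1)*4*(4 + 1))*10 - 3 = (-2 - 6 - 1*(-1)*4*5)*10 - 3 = (-2 - 6 - 1*(-1)*20)*10 - 3 = (-2 - 6 + 20)*10 - 3 = 12*10 - 3 = 120 - 3 = 117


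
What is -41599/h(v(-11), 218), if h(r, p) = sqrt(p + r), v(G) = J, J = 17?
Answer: -41599*sqrt(235)/235 ≈ -2713.6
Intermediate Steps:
v(G) = 17
-41599/h(v(-11), 218) = -41599/sqrt(218 + 17) = -41599*sqrt(235)/235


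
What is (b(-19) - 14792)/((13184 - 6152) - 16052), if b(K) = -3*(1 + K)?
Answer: 7369/4510 ≈ 1.6339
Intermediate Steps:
b(K) = -3 - 3*K
(b(-19) - 14792)/((13184 - 6152) - 16052) = ((-3 - 3*(-19)) - 14792)/((13184 - 6152) - 16052) = ((-3 + 57) - 14792)/(7032 - 16052) = (54 - 14792)/(-9020) = -14738*(-1/9020) = 7369/4510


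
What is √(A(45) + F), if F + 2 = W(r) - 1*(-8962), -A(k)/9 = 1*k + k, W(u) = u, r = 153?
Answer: 19*√23 ≈ 91.121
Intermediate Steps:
A(k) = -18*k (A(k) = -9*(1*k + k) = -9*(k + k) = -18*k)
F = 9113 (F = -2 + (153 - 1*(-8962)) = -2 + (153 + 8962) = -2 + 9115 = 9113)
√(A(45) + F) = √(-18*45 + 9113) = √(-810 + 9113) = √8303 = 19*√23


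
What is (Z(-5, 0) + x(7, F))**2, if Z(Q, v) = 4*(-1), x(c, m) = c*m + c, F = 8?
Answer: 3481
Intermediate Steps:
x(c, m) = c + c*m
Z(Q, v) = -4
(Z(-5, 0) + x(7, F))**2 = (-4 + 7*(1 + 8))**2 = (-4 + 7*9)**2 = (-4 + 63)**2 = 59**2 = 3481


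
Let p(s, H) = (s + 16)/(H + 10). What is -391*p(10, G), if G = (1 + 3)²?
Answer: -391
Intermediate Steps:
G = 16 (G = 4² = 16)
p(s, H) = (16 + s)/(10 + H)
-391*p(10, G) = -391*(16 + 10)/(10 + 16) = -391*26/26 = -391*1 = -391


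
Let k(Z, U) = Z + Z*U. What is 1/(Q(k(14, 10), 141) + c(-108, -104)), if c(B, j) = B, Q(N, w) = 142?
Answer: 1/34 ≈ 0.029412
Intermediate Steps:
k(Z, U) = Z + U*Z
1/(Q(k(14, 10), 141) + c(-108, -104)) = 1/(142 - 108) = 1/34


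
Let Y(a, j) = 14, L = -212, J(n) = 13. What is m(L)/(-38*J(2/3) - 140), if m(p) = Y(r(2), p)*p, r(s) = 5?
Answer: 1484/317 ≈ 4.6814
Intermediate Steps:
m(p) = 14*p
m(L)/(-38*J(2/3) - 140) = (14*(-212))/(-38*13 - 140) = -2968/(-494 - 140) = -2968/(-634) = -2968*(-1/634) = 1484/317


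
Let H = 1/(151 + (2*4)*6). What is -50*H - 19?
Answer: -3831/199 ≈ -19.251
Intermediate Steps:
H = 1/199 (H = 1/(151 + 8*6) = 1/(151 + 48) = 1/199 ≈ 0.0050251)
-50*H - 19 = -50*1/199 - 19 = -50/199 - 19 = -3831/199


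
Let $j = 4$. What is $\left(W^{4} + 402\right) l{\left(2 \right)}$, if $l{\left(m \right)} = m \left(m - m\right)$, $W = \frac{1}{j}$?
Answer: $0$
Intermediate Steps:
$W = \frac{1}{4} \approx 0.25$
$l{\left(m \right)} = 0$ ($l{\left(m \right)} = m 0 = 0$)
$\left(W^{4} + 402\right) l{\left(2 \right)} = \left(\left(\frac{1}{4}\right)^{4} + 402\right) 0 = \left(\frac{1}{256} + 402\right) 0 = \frac{102913}{256} \cdot 0 = 0$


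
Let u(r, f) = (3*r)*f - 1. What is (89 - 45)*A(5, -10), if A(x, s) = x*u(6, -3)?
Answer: -12100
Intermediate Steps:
u(r, f) = -1 + 3*f*r (u(r, f) = 3*f*r - 1 = -1 + 3*f*r)
A(x, s) = -55*x (A(x, s) = x*(-1 + 3*(-3)*6) = x*(-1 - 54) = x*(-55) = -55*x)
(89 - 45)*A(5, -10) = (89 - 45)*(-55*5) = 44*(-275) = -12100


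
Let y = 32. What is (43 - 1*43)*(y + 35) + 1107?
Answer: 1107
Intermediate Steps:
(43 - 1*43)*(y + 35) + 1107 = (43 - 1*43)*(32 + 35) + 1107 = (43 - 43)*67 + 1107 = 0*67 + 1107 = 0 + 1107 = 1107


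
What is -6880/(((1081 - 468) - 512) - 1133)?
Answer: 20/3 ≈ 6.6667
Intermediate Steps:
-6880/(((1081 - 468) - 512) - 1133) = -6880/((613 - 512) - 1133) = -6880/(101 - 1133) = -6880/(-1032) = -6880*(-1/1032) = 20/3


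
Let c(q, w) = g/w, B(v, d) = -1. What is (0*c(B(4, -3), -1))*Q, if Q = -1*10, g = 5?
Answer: 0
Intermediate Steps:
Q = -10
c(q, w) = 5/w
(0*c(B(4, -3), -1))*Q = (0*(5/(-1)))*(-10) = (0*(5*(-1)))*(-10) = (0*(-5))*(-10) = 0*(-10) = 0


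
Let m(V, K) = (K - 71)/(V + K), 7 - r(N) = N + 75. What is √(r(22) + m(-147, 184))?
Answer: I*√119029/37 ≈ 9.3245*I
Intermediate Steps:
r(N) = -68 - N (r(N) = 7 - (N + 75) = 7 - (75 + N) = 7 + (-75 - N) = -68 - N)
m(V, K) = (-71 + K)/(K + V)
√(r(22) + m(-147, 184)) = √((-68 - 1*22) + (-71 + 184)/(184 - 147)) = √((-68 - 22) + 113/37) = √(-90 + (1/37)*113) = √(-90 + 113/37) = √(-3217/37) = I*√119029/37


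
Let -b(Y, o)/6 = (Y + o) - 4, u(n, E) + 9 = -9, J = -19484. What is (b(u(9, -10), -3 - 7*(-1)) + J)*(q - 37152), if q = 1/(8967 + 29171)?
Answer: 13726956021800/19069 ≈ 7.1986e+8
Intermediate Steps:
u(n, E) = -18 (u(n, E) = -9 - 9 = -18)
b(Y, o) = 24 - 6*Y - 6*o (b(Y, o) = -6*((Y + o) - 4) = -6*(-4 + Y + o) = 24 - 6*Y - 6*o)
q = 1/38138 ≈ 2.6221e-5
(b(u(9, -10), -3 - 7*(-1)) + J)*(q - 37152) = ((24 - 6*(-18) - 6*(-3 - 7*(-1))) - 19484)*(1/38138 - 37152) = ((24 + 108 - 6*(-3 + 7)) - 19484)*(-1416902975/38138) = ((24 + 108 - 6*4) - 19484)*(-1416902975/38138) = ((24 + 108 - 24) - 19484)*(-1416902975/38138) = (108 - 19484)*(-1416902975/38138) = -19376*(-1416902975/38138) = 13726956021800/19069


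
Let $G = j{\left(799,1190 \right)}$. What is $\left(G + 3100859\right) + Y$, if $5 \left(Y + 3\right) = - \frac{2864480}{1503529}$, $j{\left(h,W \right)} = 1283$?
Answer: $\frac{4664155375635}{1503529} \approx 3.1021 \cdot 10^{6}$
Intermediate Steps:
$G = 1283$
$Y = - \frac{5083483}{1503529}$ ($Y = -3 + \frac{\left(-2864480\right) \frac{1}{1503529}}{5} = -3 + \frac{1}{5} \left(- \frac{2864480}{1503529}\right) = -3 - \frac{572896}{1503529} = - \frac{5083483}{1503529} \approx -3.381$)
$\left(G + 3100859\right) + Y = \left(1283 + 3100859\right) - \frac{5083483}{1503529} = 3102142 - \frac{5083483}{1503529} = \frac{4664155375635}{1503529}$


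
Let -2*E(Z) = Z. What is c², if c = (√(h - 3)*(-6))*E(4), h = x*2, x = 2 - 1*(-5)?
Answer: 1584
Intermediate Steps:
E(Z) = -Z/2
x = 7 (x = 2 + 5 = 7)
h = 14 (h = 7*2 = 14)
c = 12*√11 (c = (√(14 - 3)*(-6))*(-½*4) = (√11*(-6))*(-2) = -6*√11*(-2) = 12*√11 ≈ 39.799)
c² = (12*√11)² = 1584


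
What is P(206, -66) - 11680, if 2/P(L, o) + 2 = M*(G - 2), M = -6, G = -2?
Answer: -128479/11 ≈ -11680.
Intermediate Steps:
P(L, o) = 1/11 (P(L, o) = 2/(-2 - 6*(-2 - 2)) = 2/(-2 - 6*(-4)) = 2/(-2 + 24) = 2/22 = 2*(1/22) = 1/11)
P(206, -66) - 11680 = 1/11 - 11680 = -128479/11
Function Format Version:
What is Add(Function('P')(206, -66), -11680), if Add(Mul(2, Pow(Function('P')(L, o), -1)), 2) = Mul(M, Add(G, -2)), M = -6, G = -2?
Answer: Rational(-128479, 11) ≈ -11680.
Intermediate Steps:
Function('P')(L, o) = Rational(1, 11) (Function('P')(L, o) = Mul(2, Pow(Add(-2, Mul(-6, Add(-2, -2))), -1)) = Mul(2, Pow(Add(-2, Mul(-6, -4)), -1)) = Mul(2, Pow(Add(-2, 24), -1)) = Mul(2, Pow(22, -1)) = Mul(2, Rational(1, 22)) = Rational(1, 11))
Add(Function('P')(206, -66), -11680) = Add(Rational(1, 11), -11680) = Rational(-128479, 11)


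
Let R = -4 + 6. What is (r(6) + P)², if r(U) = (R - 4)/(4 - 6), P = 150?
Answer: 22801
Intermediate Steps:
R = 2
r(U) = 1 (r(U) = (2 - 4)/(4 - 6) = -2/(-2) = -2*(-½) = 1)
(r(6) + P)² = (1 + 150)² = 151² = 22801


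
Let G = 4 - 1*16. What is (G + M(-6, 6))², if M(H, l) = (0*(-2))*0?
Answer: 144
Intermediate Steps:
G = -12 (G = 4 - 16 = -12)
M(H, l) = 0 (M(H, l) = 0*0 = 0)
(G + M(-6, 6))² = (-12 + 0)² = (-12)² = 144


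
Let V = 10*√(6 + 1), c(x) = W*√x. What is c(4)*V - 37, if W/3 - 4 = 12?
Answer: -37 + 960*√7 ≈ 2502.9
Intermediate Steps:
W = 48 (W = 12 + 3*12 = 12 + 36 = 48)
c(x) = 48*√x
V = 10*√7 ≈ 26.458
c(4)*V - 37 = (48*√4)*(10*√7) - 37 = (48*2)*(10*√7) - 37 = 96*(10*√7) - 37 = 960*√7 - 37 = -37 + 960*√7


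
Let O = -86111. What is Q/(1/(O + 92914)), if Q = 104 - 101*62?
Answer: -41892874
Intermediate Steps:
Q = -6158 (Q = 104 - 6262 = -6158)
Q/(1/(O + 92914)) = -6158/(1/(-86111 + 92914)) = -6158/(1/6803) = -6158/1/6803 = -6158*6803 = -41892874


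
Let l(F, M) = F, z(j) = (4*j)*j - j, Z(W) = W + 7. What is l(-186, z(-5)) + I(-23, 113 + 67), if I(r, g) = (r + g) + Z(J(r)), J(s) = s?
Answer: -45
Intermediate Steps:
Z(W) = 7 + W
I(r, g) = 7 + g + 2*r (I(r, g) = (r + g) + (7 + r) = (g + r) + (7 + r) = 7 + g + 2*r)
z(j) = -j + 4*j² (z(j) = 4*j² - j = -j + 4*j²)
l(-186, z(-5)) + I(-23, 113 + 67) = -186 + (7 + (113 + 67) + 2*(-23)) = -186 + (7 + 180 - 46) = -186 + 141 = -45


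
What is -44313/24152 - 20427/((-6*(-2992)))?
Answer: -4882045/1642336 ≈ -2.9726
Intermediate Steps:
-44313/24152 - 20427/((-6*(-2992))) = -44313*1/24152 - 20427/17952 = -44313/24152 - 20427*1/17952 = -44313/24152 - 619/544 = -4882045/1642336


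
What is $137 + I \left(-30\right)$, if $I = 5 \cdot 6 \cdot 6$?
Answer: $-5263$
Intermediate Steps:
$I = 180$ ($I = 30 \cdot 6 = 180$)
$137 + I \left(-30\right) = 137 + 180 \left(-30\right) = 137 - 5400 = -5263$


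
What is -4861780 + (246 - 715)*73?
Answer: -4896017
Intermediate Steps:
-4861780 + (246 - 715)*73 = -4861780 - 469*73 = -4861780 - 34237 = -4896017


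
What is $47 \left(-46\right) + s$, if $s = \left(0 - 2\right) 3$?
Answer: $-2168$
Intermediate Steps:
$s = -6$ ($s = \left(-2\right) 3 = -6$)
$47 \left(-46\right) + s = 47 \left(-46\right) - 6 = -2162 - 6 = -2168$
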